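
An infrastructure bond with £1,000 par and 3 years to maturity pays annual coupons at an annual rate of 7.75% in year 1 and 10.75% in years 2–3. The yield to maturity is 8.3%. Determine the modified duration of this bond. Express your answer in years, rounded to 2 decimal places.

2.56 years

Periodic yield y = 0.083. First find Macaulay duration:
  t   CF        PV=CF/(1+0.083)^t    t·PV
  1        77.50        71.5605        71.5605
  2       107.50        91.6540       183.3081
  3     1,107.50       871.8833     2,615.6499
  Σ                  1,035.0978     2,870.5185
P = 1,035.0978; Macaulay duration = 2,870.5185 / 1,035.0978 = 2.77319 years.
Modified duration = D_Mac / (1 + y) = 2.77319 / 1.083 = 2.56065 years.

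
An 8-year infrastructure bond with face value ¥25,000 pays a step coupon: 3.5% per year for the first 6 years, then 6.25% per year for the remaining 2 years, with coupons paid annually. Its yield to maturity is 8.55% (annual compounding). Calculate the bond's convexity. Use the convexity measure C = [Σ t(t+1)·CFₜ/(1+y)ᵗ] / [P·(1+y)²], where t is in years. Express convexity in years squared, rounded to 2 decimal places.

With y = 0.0855:
  t   CF        PV=CF/(1+0.0855)^t    t·PV        t(t+1)·PV
  1       875.00       806.0801       806.0801       1,612.1603
  2       875.00       742.5888     1,485.1776       4,455.5328
  3       875.00       684.0984     2,052.2952       8,209.1807
  4       875.00       630.2150     2,520.8600      12,604.3002
  5       875.00       580.5758     2,902.8789      17,417.2734
  6       875.00       534.8464     3,209.0785      22,463.5493
  7     1,562.50       879.8553     6,158.9868      49,271.8942
  8    26,562.50    13,779.4006   110,235.2045     992,116.8404
  Σ                 18,637.6604   129,370.5616   1,108,150.7313
P = 18,637.6604.
Convexity = Σ t(t+1)·PV / [P·(1+y)²] = 1,108,150.7313 / (18,637.6604 × 1.178310) = 50.46006.

50.46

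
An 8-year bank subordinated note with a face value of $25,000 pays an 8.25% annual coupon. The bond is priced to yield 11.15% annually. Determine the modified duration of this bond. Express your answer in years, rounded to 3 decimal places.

5.391 years

Periodic yield y = 0.1115. First find Macaulay duration:
  t   CF        PV=CF/(1+0.1115)^t    t·PV
  1     2,062.50     1,855.6005     1,855.6005
  2     2,062.50     1,669.4562     3,338.9124
  3     2,062.50     1,501.9849     4,505.9546
  4     2,062.50     1,351.3134     5,405.2537
  5     2,062.50     1,215.7566     6,078.7828
  6     2,062.50     1,093.7981     6,562.7885
  7     2,062.50       984.0738     6,888.5169
  8    27,062.50    11,616.9515    92,935.6123
  Σ                 21,288.9350   127,571.4216
P = 21,288.9350; Macaulay duration = 127,571.4216 / 21,288.9350 = 5.99238 years.
Modified duration = D_Mac / (1 + y) = 5.99238 / 1.1115 = 5.39126 years.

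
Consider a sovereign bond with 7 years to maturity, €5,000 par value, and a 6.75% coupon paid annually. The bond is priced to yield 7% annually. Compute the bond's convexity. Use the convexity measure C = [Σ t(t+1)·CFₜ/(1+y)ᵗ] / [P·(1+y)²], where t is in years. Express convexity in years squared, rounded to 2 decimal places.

37.83

With y = 0.07:
  t   CF        PV=CF/(1+0.07)^t    t·PV        t(t+1)·PV
  1       337.50       315.4206       315.4206         630.8411
  2       337.50       294.7856       589.5711       1,768.7134
  3       337.50       275.5005       826.5016       3,306.0064
  4       337.50       257.4771     1,029.9085       5,149.5427
  5       337.50       240.6328     1,203.1642       7,218.9851
  6       337.50       224.8905     1,349.3430       9,445.4010
  7     5,337.50     3,323.9267    23,267.4872     186,139.8978
  Σ                  4,932.6339    28,581.3963     213,659.3876
P = 4,932.6339.
Convexity = Σ t(t+1)·PV / [P·(1+y)²] = 213,659.3876 / (4,932.6339 × 1.144900) = 37.83341.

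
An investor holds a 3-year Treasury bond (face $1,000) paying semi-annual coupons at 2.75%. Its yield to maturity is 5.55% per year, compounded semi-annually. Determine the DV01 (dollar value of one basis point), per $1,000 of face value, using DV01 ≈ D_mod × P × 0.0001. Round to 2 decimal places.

Periodic yield y = 0.02775.
  t   CF        PV=CF/(1+0.02775)^t    t·PV
  1        13.75        13.3787        13.3787
  2        13.75        13.0175        26.0350
  3        13.75        12.6660        37.9981
  4        13.75        12.3240        49.2961
  5        13.75        11.9913        59.9564
  6     1,013.75       860.2129     5,161.2774
  Σ                    923.5905     5,347.9417
P = 923.5905; D_Mac = 5.79038 half-year periods = 2.89519 yrs; D_mod = 2.81702 yrs.
DV01 ≈ 2.81702 × 923.5905 × 0.0001 = 0.260177.

$0.26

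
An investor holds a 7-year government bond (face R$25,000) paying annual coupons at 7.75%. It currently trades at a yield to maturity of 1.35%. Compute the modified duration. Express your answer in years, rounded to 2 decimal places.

5.82 years

Periodic yield y = 0.0135. First find Macaulay duration:
  t   CF        PV=CF/(1+0.0135)^t    t·PV
  1     1,937.50     1,911.6922     1,911.6922
  2     1,937.50     1,886.2281     3,772.4562
  3     1,937.50     1,861.1032     5,583.3096
  4     1,937.50     1,836.3130     7,345.2518
  5     1,937.50     1,811.8529     9,059.2647
  6     1,937.50     1,787.7187    10,726.3124
  7    26,937.50    24,523.9836   171,667.8849
  Σ                 35,618.8916   210,066.1718
P = 35,618.8916; Macaulay duration = 210,066.1718 / 35,618.8916 = 5.89761 years.
Modified duration = D_Mac / (1 + y) = 5.89761 / 1.0135 = 5.81905 years.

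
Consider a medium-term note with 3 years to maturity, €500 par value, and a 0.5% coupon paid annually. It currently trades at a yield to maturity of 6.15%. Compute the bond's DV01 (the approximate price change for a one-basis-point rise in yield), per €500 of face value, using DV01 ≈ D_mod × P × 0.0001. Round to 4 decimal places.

€0.1194

Periodic yield y = 0.0615.
  t   CF        PV=CF/(1+0.0615)^t    t·PV
  1         2.50         2.3552         2.3552
  2         2.50         2.2187         4.4374
  3       502.50       420.1226     1,260.3679
  Σ                    424.6965     1,267.1604
P = 424.6965; D_Mac = 2.98368 yrs; D_mod = 2.81082 yrs.
DV01 ≈ 2.81082 × 424.6965 × 0.0001 = 0.119375.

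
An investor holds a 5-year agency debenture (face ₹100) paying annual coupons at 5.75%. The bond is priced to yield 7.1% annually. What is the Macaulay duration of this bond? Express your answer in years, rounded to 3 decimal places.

Periodic yield y = 0.071. Discount each cash flow and weight by its year:
  t   CF        PV=CF/(1+0.071)^t    t·PV
  1         5.75         5.3688         5.3688
  2         5.75         5.0129        10.0258
  3         5.75         4.6806        14.0417
  4         5.75         4.3703        17.4811
  5       105.75        75.0469       375.2347
  Σ                     94.4795       422.1522
Price P = Σ PV = 94.4795.
Macaulay duration = Σ(t·PV) / P = 422.1522 / 94.4795 = 4.46819 years.

4.468 years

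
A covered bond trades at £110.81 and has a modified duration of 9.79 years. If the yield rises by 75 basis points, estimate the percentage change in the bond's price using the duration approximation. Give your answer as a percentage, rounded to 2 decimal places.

-7.34%

Duration approximation: ΔP/P ≈ -D_mod · Δy = -9.79 × (+0.0075) = -0.073425.
As a percentage: -7.3425%.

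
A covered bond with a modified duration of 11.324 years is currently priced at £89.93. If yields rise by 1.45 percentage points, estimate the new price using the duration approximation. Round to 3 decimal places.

Duration approximation: ΔP/P ≈ -D_mod · Δy = -11.324 × (+0.0145) = -0.164198.
New price ≈ 89.93 × (1 - 0.164198) = 75.16367386.

£75.164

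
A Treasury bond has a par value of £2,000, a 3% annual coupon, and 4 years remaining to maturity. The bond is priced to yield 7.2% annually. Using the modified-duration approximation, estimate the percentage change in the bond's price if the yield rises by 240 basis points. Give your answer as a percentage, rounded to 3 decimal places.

Periodic yield y = 0.072. Modified duration first:
  t   CF        PV=CF/(1+0.072)^t    t·PV
  1        60.00        55.9701        55.9701
  2        60.00        52.2110       104.4219
  3        60.00        48.7043       146.1128
  4     2,060.00     1,559.8688     6,239.4753
  Σ                  1,716.7542     6,545.9801
P = 1,716.7542; D_Mac = 3.81300 yrs; D_mod = 3.81300/(1+0.072) = 3.55690 yrs.
ΔP/P ≈ -D_mod · Δy = -3.55690 × (+0.024) = -0.085366 = -8.5366%.

-8.537%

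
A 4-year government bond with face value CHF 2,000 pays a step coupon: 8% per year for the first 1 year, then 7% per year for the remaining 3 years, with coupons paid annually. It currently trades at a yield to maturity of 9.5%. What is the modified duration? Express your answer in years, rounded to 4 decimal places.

3.2703 years

Periodic yield y = 0.095. First find Macaulay duration:
  t   CF        PV=CF/(1+0.095)^t    t·PV
  1       160.00       146.1187       146.1187
  2       140.00       116.7615       233.5231
  3       140.00       106.6315       319.8946
  4     2,140.00     1,488.5290     5,954.1160
  Σ                  1,858.0408     6,653.6524
P = 1,858.0408; Macaulay duration = 6,653.6524 / 1,858.0408 = 3.58100 years.
Modified duration = D_Mac / (1 + y) = 3.58100 / 1.095 = 3.27032 years.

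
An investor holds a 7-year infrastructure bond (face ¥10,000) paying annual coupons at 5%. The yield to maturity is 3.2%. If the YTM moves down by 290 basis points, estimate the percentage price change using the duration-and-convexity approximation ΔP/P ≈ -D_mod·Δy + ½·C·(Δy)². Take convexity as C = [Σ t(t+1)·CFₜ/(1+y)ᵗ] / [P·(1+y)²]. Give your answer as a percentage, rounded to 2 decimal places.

With y = 0.032:
  t   CF        PV=CF/(1+0.032)^t    t·PV        t(t+1)·PV
  1       500.00       484.4961       484.4961         968.9922
  2       500.00       469.4730       938.9460       2,816.8379
  3       500.00       454.9157     1,364.7471       5,458.9882
  4       500.00       440.8098     1,763.2391       8,816.1955
  5       500.00       427.1413     2,135.7063      12,814.2376
  6       500.00       413.8966     2,483.3794      17,383.6557
  7    10,500.00     8,422.3138    58,956.1965     471,649.5724
  Σ                 11,113.0462    68,126.7105     519,908.4796
P = 11,113.0462; D_Mac = 6.13034 yrs; D_mod = 5.94025 yrs; C = 43.92729.
Duration effect: -5.94025 × (-0.029) = +0.172267
Convexity effect: 0.5 × 43.92729 × (-0.029)² = +0.0184714
ΔP/P ≈ +0.172267 + 0.0184714 = +0.190739 = +19.0739%.

+19.07%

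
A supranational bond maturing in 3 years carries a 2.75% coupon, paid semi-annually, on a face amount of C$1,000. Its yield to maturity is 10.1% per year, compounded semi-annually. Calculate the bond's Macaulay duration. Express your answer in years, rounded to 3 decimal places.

2.887 years

Periodic yield y = 0.0505. Discount each cash flow and weight by its period:
  t   CF        PV=CF/(1+0.0505)^t    t·PV
  1        13.75        13.0890        13.0890
  2        13.75        12.4598        24.9196
  3        13.75        11.8608        35.5824
  4        13.75        11.2906        45.1626
  5        13.75        10.7479        53.7394
  6     1,013.75       754.3181     4,525.9086
  Σ                    813.7662     4,698.4015
Price P = Σ PV = 813.7662.
Macaulay duration = Σ(t·PV) / P = 4,698.4015 / 813.7662 = 5.77365 half-year periods.
In years: 5.77365 / 2 = 2.88683 years.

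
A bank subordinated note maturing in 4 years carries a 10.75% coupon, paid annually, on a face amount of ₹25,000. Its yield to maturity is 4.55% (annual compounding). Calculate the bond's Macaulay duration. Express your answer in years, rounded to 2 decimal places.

3.51 years

Periodic yield y = 0.0455. Discount each cash flow and weight by its year:
  t   CF        PV=CF/(1+0.0455)^t    t·PV
  1     2,687.50     2,570.5404     2,570.5404
  2     2,687.50     2,458.6709     4,917.3418
  3     2,687.50     2,351.6699     7,055.0097
  4    27,687.50    23,173.2846    92,693.1383
  Σ                 30,554.1658   107,236.0302
Price P = Σ PV = 30,554.1658.
Macaulay duration = Σ(t·PV) / P = 107,236.0302 / 30,554.1658 = 3.50970 years.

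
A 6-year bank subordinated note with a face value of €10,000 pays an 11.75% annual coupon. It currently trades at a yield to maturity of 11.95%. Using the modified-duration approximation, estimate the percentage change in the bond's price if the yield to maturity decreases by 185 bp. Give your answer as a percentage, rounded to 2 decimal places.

Periodic yield y = 0.1195. Modified duration first:
  t   CF        PV=CF/(1+0.1195)^t    t·PV
  1     1,175.00     1,049.5757     1,049.5757
  2     1,175.00       937.5397     1,875.0794
  3     1,175.00       837.4629     2,512.3887
  4     1,175.00       748.0687     2,992.2747
  5     1,175.00       668.2168     3,341.0839
  6    11,175.00     5,676.7915    34,060.7491
  Σ                  9,917.6553    45,831.1515
P = 9,917.6553; D_Mac = 4.62117 yrs; D_mod = 4.62117/(1+0.1195) = 4.12789 yrs.
ΔP/P ≈ -D_mod · Δy = -4.12789 × (-0.0185) = +0.076366 = +7.6366%.

+7.64%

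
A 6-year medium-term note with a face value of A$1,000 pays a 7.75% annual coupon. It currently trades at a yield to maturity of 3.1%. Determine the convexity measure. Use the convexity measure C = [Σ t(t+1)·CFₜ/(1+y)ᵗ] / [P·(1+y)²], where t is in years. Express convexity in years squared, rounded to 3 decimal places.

With y = 0.031:
  t   CF        PV=CF/(1+0.031)^t    t·PV        t(t+1)·PV
  1        77.50        75.1697        75.1697         150.3395
  2        77.50        72.9095       145.8191         437.4573
  3        77.50        70.7173       212.1519         848.6077
  4        77.50        68.5910       274.3639       1,371.8197
  5        77.50        66.5286       332.6430       1,995.8580
  6     1,077.50       897.1505     5,382.9028      37,680.3196
  Σ                  1,251.0666     6,423.0505      42,484.4016
P = 1,251.0666.
Convexity = Σ t(t+1)·PV / [P·(1+y)²] = 42,484.4016 / (1,251.0666 × 1.062961) = 31.94712.

31.947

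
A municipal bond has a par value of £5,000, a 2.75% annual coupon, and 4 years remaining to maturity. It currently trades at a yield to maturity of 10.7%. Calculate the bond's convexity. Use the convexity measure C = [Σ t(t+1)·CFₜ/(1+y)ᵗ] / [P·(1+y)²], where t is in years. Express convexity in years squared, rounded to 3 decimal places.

15.318

With y = 0.107:
  t   CF        PV=CF/(1+0.107)^t    t·PV        t(t+1)·PV
  1       137.50       124.2096       124.2096         248.4192
  2       137.50       112.2038       224.4075         673.2226
  3       137.50       101.3584       304.0753       1,216.3010
  4     5,137.50     3,421.0652    13,684.2608      68,421.3040
  Σ                  3,758.8370    14,336.9532      70,559.2469
P = 3,758.8370.
Convexity = Σ t(t+1)·PV / [P·(1+y)²] = 70,559.2469 / (3,758.8370 × 1.225449) = 15.31811.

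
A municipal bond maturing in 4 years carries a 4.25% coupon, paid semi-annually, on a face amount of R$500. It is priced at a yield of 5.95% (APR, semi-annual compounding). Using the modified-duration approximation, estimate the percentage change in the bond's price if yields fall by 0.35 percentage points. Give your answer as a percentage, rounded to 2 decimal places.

Periodic yield y = 0.02975. Modified duration first:
  t   CF        PV=CF/(1+0.02975)^t    t·PV
  1       10.625        10.3180        10.3180
  2       10.625        10.0199        20.0399
  3       10.625         9.7305        29.1914
  4       10.625         9.4493        37.7974
  5       10.625         9.1763        45.8817
  6       10.625         8.9112        53.4674
  7       10.625         8.6538        60.5765
  8      510.625       403.8756     3,231.0052
  Σ                    470.1348     3,488.2776
P = 470.1348; D_Mac = 7.41974 half-year periods = 3.70987 yrs; D_mod = 3.70987/(1+0.02975) = 3.60269 yrs.
ΔP/P ≈ -D_mod · Δy = -3.60269 × (-0.0035) = +0.012609 = +1.2609%.

+1.26%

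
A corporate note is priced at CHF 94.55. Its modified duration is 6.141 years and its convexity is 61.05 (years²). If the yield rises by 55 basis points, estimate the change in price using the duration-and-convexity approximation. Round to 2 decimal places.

Duration effect: -D_mod·Δy = -6.141 × (+0.0055) = -0.0337755
Convexity effect: ½·C·(Δy)² = 0.5 × 61.05 × (0.0055)² = +0.00092338125
ΔP/P ≈ -0.0337755 + 0.00092338125 = -0.03285211875
ΔP ≈ 94.55 × (-0.03285211875) = -3.1061678278125.

-CHF 3.11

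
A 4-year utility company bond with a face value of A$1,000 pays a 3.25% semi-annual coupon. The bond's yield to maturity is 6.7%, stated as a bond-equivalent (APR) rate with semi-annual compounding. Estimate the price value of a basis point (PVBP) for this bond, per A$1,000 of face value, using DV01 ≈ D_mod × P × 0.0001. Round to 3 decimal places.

Periodic yield y = 0.0335.
  t   CF        PV=CF/(1+0.0335)^t    t·PV
  1        16.25        15.7233        15.7233
  2        16.25        15.2136        30.4272
  3        16.25        14.7205        44.1614
  4        16.25        14.2433        56.9733
  5        16.25        13.7816        68.9082
  6        16.25        13.3349        80.0095
  7        16.25        12.9027        90.3188
  8     1,016.25       780.7585     6,246.0679
  Σ                    880.6784     6,632.5896
P = 880.6784; D_Mac = 7.53123 half-year periods = 3.76561 yrs; D_mod = 3.64355 yrs.
DV01 ≈ 3.64355 × 880.6784 × 0.0001 = 0.320880.

A$0.321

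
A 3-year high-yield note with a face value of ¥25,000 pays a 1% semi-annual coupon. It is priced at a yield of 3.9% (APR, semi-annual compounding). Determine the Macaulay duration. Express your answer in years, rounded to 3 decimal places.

2.961 years

Periodic yield y = 0.0195. Discount each cash flow and weight by its period:
  t   CF        PV=CF/(1+0.0195)^t    t·PV
  1       125.00       122.6091       122.6091
  2       125.00       120.2640       240.5279
  3       125.00       117.9637       353.8910
  4       125.00       115.7074       462.8296
  5       125.00       113.4943       567.4713
  6    25,125.00    22,376.0122   134,256.0731
  Σ                 22,966.0506   136,003.4020
Price P = Σ PV = 22,966.0506.
Macaulay duration = Σ(t·PV) / P = 136,003.4020 / 22,966.0506 = 5.92193 half-year periods.
In years: 5.92193 / 2 = 2.96097 years.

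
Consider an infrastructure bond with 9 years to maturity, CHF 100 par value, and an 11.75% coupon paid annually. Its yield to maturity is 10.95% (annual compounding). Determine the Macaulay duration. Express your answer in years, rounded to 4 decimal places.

Periodic yield y = 0.1095. Discount each cash flow and weight by its year:
  t   CF        PV=CF/(1+0.1095)^t    t·PV
  1        11.75        10.5904        10.5904
  2        11.75         9.5452        19.0903
  3        11.75         8.6031        25.8094
  4        11.75         7.7541        31.0162
  5        11.75         6.9888        34.9439
  6        11.75         6.2990        37.7942
  7        11.75         5.6774        39.7415
  8        11.75         5.1170        40.9364
  9       111.75        43.8633       394.7701
  Σ                    104.4383       634.6924
Price P = Σ PV = 104.4383.
Macaulay duration = Σ(t·PV) / P = 634.6924 / 104.4383 = 6.07720 years.

6.0772 years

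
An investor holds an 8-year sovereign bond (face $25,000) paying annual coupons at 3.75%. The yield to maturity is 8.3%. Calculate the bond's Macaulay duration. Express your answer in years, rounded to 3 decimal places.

Periodic yield y = 0.083. Discount each cash flow and weight by its year:
  t   CF        PV=CF/(1+0.083)^t    t·PV
  1       937.50       865.6510       865.6510
  2       937.50       799.3084     1,598.6167
  3       937.50       738.0502     2,214.1506
  4       937.50       681.4868     2,725.9472
  5       937.50       629.2584     3,146.2918
  6       937.50       581.0326     3,486.1959
  7       937.50       536.5029     3,755.5204
  8    25,937.50    13,705.6760   109,645.4080
  Σ                 18,536.9663   127,437.7816
Price P = Σ PV = 18,536.9663.
Macaulay duration = Σ(t·PV) / P = 127,437.7816 / 18,536.9663 = 6.87479 years.

6.875 years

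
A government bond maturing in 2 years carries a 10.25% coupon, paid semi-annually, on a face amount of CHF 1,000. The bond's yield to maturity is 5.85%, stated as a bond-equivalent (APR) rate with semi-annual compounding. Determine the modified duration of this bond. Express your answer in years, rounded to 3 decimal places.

1.812 years

Periodic yield y = 0.02925. First find Macaulay duration:
  t   CF        PV=CF/(1+0.02925)^t    t·PV
  1        51.25        49.7935        49.7935
  2        51.25        48.3785        96.7569
  3        51.25        47.0036       141.0108
  4     1,051.25       936.7474     3,746.9897
  Σ                  1,081.9230     4,034.5510
P = 1,081.9230; Macaulay duration = 4,034.5510 / 1,081.9230 = 3.72906 half-year periods = 1.86453 years.
Modified duration = D_Mac / (1 + y) = 1.86453 / 1.02925 = 1.81154 years.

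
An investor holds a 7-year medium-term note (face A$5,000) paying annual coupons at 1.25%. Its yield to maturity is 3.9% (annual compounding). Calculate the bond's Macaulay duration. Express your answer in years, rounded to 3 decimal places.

6.717 years

Periodic yield y = 0.039. Discount each cash flow and weight by its year:
  t   CF        PV=CF/(1+0.039)^t    t·PV
  1        62.50        60.1540        60.1540
  2        62.50        57.8960       115.7921
  3        62.50        55.7229       167.1686
  4        62.50        53.6312       214.5250
  5        62.50        51.6181       258.0907
  6        62.50        49.6806       298.0835
  7     5,062.50     3,873.0776    27,111.5435
  Σ                  4,201.7805    28,225.3573
Price P = Σ PV = 4,201.7805.
Macaulay duration = Σ(t·PV) / P = 28,225.3573 / 4,201.7805 = 6.71748 years.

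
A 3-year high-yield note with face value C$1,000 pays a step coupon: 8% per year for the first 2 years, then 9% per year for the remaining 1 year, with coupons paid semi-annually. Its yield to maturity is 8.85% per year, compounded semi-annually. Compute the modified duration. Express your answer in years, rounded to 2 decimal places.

2.61 years

Periodic yield y = 0.04425. First find Macaulay duration:
  t   CF        PV=CF/(1+0.04425)^t    t·PV
  1        40.00        38.3050        38.3050
  2        40.00        36.6818        73.3637
  3        40.00        35.1274       105.3823
  4        40.00        33.6389       134.5557
  5        45.00        36.2402       181.2008
  6     1,045.00       805.9153     4,835.4916
  Σ                    985.9086     5,368.2991
P = 985.9086; Macaulay duration = 5,368.2991 / 985.9086 = 5.44503 half-year periods = 2.72251 years.
Modified duration = D_Mac / (1 + y) = 2.72251 / 1.04425 = 2.60715 years.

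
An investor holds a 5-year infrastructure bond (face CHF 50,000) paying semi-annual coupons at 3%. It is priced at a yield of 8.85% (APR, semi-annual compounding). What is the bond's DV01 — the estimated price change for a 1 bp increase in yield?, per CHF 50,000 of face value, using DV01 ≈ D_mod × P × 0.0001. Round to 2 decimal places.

CHF 16.99

Periodic yield y = 0.04425.
  t   CF        PV=CF/(1+0.04425)^t    t·PV
  1       750.00       718.2188       718.2188
  2       750.00       687.7844     1,375.5687
  3       750.00       658.6396     1,975.9187
  4       750.00       630.7298     2,522.9191
  5       750.00       604.0026     3,020.0132
  6       750.00       578.4081     3,470.4485
  7       750.00       553.8981     3,877.2867
  8       750.00       530.4267     4,243.4137
  9       750.00       507.9499     4,571.5494
  10   50,750.00    32,914.7990   329,147.9899
  Σ                 38,384.8570   354,923.3268
P = 38,384.8570; D_Mac = 9.24644 half-year periods = 4.62322 yrs; D_mod = 4.42731 yrs.
DV01 ≈ 4.42731 × 38,384.8570 × 0.0001 = 16.994174.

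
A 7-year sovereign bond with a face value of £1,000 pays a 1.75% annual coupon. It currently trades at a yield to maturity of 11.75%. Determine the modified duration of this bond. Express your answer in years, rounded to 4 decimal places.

5.8051 years

Periodic yield y = 0.1175. First find Macaulay duration:
  t   CF        PV=CF/(1+0.1175)^t    t·PV
  1        17.50        15.6600        15.6600
  2        17.50        14.0134        28.0268
  3        17.50        12.5399        37.6198
  4        17.50        11.2214        44.8857
  5        17.50        10.0415        50.2077
  6        17.50         8.9857        53.9143
  7     1,017.50       467.5216     3,272.6513
  Σ                    539.9836     3,502.9656
P = 539.9836; Macaulay duration = 3,502.9656 / 539.9836 = 6.48717 years.
Modified duration = D_Mac / (1 + y) = 6.48717 / 1.1175 = 5.80507 years.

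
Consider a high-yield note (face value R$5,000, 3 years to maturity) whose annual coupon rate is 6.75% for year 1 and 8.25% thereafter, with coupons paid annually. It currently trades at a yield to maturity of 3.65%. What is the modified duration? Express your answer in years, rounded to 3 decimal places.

Periodic yield y = 0.0365. First find Macaulay duration:
  t   CF        PV=CF/(1+0.0365)^t    t·PV
  1       337.50       325.6151       325.6151
  2       412.50       383.9594       767.9189
  3     5,412.50     4,860.6012    14,581.8036
  Σ                  5,570.1757    15,675.3375
P = 5,570.1757; Macaulay duration = 15,675.3375 / 5,570.1757 = 2.81415 years.
Modified duration = D_Mac / (1 + y) = 2.81415 / 1.0365 = 2.71506 years.

2.715 years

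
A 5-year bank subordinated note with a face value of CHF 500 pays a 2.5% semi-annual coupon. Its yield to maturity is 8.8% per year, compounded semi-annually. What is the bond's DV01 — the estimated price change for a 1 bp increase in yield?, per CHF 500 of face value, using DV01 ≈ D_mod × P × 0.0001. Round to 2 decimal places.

Periodic yield y = 0.044.
  t   CF        PV=CF/(1+0.044)^t    t·PV
  1         6.25         5.9866         5.9866
  2         6.25         5.7343        11.4686
  3         6.25         5.4926        16.4778
  4         6.25         5.2611        21.0445
  5         6.25         5.0394        25.1969
  6         6.25         4.8270        28.9620
  7         6.25         4.6236        32.3649
  8         6.25         4.4287        35.4296
  9         6.25         4.2420        38.1784
  10      506.25       329.1244     3,291.2438
  Σ                    374.7597     3,506.3530
P = 374.7597; D_Mac = 9.35627 half-year periods = 4.67814 yrs; D_mod = 4.48097 yrs.
DV01 ≈ 4.48097 × 374.7597 × 0.0001 = 0.167929.

CHF 0.17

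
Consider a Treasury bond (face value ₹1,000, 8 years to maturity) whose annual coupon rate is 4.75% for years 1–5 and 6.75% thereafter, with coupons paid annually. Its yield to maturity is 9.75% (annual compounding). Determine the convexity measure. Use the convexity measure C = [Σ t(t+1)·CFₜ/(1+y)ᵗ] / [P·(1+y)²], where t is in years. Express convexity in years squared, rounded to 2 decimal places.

With y = 0.0975:
  t   CF        PV=CF/(1+0.0975)^t    t·PV        t(t+1)·PV
  1        47.50        43.2802        43.2802          86.5604
  2        47.50        39.4352        78.8705         236.6115
  3        47.50        35.9319       107.7957         431.1826
  4        47.50        32.7398       130.9590         654.7952
  5        47.50        29.8312       149.1561         894.9365
  6        67.50        38.6257       231.7543       1,622.2803
  7        67.50        35.1943       246.3600       1,970.8796
  8     1,067.50       507.1444     4,057.1554      36,514.3983
  Σ                    762.1827     5,045.3311      42,411.6444
P = 762.1827.
Convexity = Σ t(t+1)·PV / [P·(1+y)²] = 42,411.6444 / (762.1827 × 1.204506) = 46.19734.

46.20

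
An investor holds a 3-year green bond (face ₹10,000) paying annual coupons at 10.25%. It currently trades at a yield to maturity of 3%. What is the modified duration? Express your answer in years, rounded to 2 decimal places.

Periodic yield y = 0.03. First find Macaulay duration:
  t   CF        PV=CF/(1+0.03)^t    t·PV
  1     1,025.00       995.1456       995.1456
  2     1,025.00       966.1608     1,932.3216
  3    11,025.00    10,089.4368    30,268.3104
  Σ                 12,050.7432    33,195.7776
P = 12,050.7432; Macaulay duration = 33,195.7776 / 12,050.7432 = 2.75467 years.
Modified duration = D_Mac / (1 + y) = 2.75467 / 1.03 = 2.67443 years.

2.67 years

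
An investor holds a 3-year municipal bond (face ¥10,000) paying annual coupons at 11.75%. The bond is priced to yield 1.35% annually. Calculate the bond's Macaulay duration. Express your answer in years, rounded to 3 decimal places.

2.734 years

Periodic yield y = 0.0135. Discount each cash flow and weight by its year:
  t   CF        PV=CF/(1+0.0135)^t    t·PV
  1     1,175.00     1,159.3488     1,159.3488
  2     1,175.00     1,143.9061     2,287.8121
  3    11,175.00    10,734.3629    32,203.0886
  Σ                 13,037.6177    35,650.2496
Price P = Σ PV = 13,037.6177.
Macaulay duration = Σ(t·PV) / P = 35,650.2496 / 13,037.6177 = 2.73441 years.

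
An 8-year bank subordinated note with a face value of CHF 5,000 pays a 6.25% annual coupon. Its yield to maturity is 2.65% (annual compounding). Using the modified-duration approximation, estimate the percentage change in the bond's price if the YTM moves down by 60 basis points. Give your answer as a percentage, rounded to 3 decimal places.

Periodic yield y = 0.0265. Modified duration first:
  t   CF        PV=CF/(1+0.0265)^t    t·PV
  1       312.50       304.4325       304.4325
  2       312.50       296.5733       593.1467
  3       312.50       288.9170       866.7511
  4       312.50       281.4584     1,125.8336
  5       312.50       274.1923     1,370.9615
  6       312.50       267.1138     1,602.6827
  7       312.50       260.2180     1,821.5260
  8     5,312.50     4,309.5043    34,476.0340
  Σ                  6,282.4097    42,161.3682
P = 6,282.4097; D_Mac = 6.71102 yrs; D_mod = 6.71102/(1+0.0265) = 6.53777 yrs.
ΔP/P ≈ -D_mod · Δy = -6.53777 × (-0.006) = +0.039227 = +3.9227%.

+3.923%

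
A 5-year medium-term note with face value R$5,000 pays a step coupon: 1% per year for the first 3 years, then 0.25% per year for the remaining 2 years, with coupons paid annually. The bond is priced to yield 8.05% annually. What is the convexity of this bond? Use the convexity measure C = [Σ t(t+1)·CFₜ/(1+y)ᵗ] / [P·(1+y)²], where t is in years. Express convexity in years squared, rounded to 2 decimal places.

With y = 0.0805:
  t   CF        PV=CF/(1+0.0805)^t    t·PV        t(t+1)·PV
  1        50.00        46.2749        46.2749          92.5497
  2        50.00        42.8273        85.6546         256.9637
  3        50.00        39.6365       118.9096         475.6384
  4        12.50         9.1709        36.6835         183.4176
  5     5,012.50     3,403.5374    17,017.6871     102,106.1225
  Σ                  3,541.4470    17,305.2096     103,114.6919
P = 3,541.4470.
Convexity = Σ t(t+1)·PV / [P·(1+y)²] = 103,114.6919 / (3,541.4470 × 1.167480) = 24.93964.

24.94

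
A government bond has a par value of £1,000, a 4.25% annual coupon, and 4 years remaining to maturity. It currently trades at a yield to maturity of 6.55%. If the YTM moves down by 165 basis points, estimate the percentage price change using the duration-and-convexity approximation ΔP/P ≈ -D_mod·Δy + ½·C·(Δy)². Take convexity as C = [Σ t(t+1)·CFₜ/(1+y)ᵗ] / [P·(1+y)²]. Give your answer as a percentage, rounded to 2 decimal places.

+6.03%

With y = 0.0655:
  t   CF        PV=CF/(1+0.0655)^t    t·PV        t(t+1)·PV
  1        42.50        39.8874        39.8874          79.7748
  2        42.50        37.4354        74.8707         224.6122
  3        42.50        35.1341       105.4022         421.6089
  4     1,042.50       808.8393     3,235.3572      16,176.7861
  Σ                    921.2961     3,455.5176      16,902.7820
P = 921.2961; D_Mac = 3.75071 yrs; D_mod = 3.52014 yrs; C = 16.16040.
Duration effect: -3.52014 × (-0.0165) = +0.058082
Convexity effect: 0.5 × 16.16040 × (-0.0165)² = +0.0021998
ΔP/P ≈ +0.058082 + 0.0021998 = +0.060282 = +6.0282%.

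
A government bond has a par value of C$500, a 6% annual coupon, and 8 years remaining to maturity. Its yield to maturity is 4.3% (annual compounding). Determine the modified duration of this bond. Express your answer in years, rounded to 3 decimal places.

6.391 years

Periodic yield y = 0.043. First find Macaulay duration:
  t   CF        PV=CF/(1+0.043)^t    t·PV
  1        30.00        28.7632        28.7632
  2        30.00        27.5774        55.1547
  3        30.00        26.4404        79.3213
  4        30.00        25.3504       101.4014
  5        30.00        24.3052       121.5261
  6        30.00        23.3032       139.8191
  7        30.00        22.3425       156.3973
  8       530.00       378.4438     3,027.5505
  Σ                    556.5260     3,709.9336
P = 556.5260; Macaulay duration = 3,709.9336 / 556.5260 = 6.66624 years.
Modified duration = D_Mac / (1 + y) = 6.66624 / 1.043 = 6.39141 years.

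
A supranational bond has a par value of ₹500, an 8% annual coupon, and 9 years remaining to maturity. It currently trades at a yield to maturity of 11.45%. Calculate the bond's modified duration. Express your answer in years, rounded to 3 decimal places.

5.810 years

Periodic yield y = 0.1145. First find Macaulay duration:
  t   CF        PV=CF/(1+0.1145)^t    t·PV
  1        40.00        35.8905        35.8905
  2        40.00        32.2033        64.4065
  3        40.00        28.8948        86.6844
  4        40.00        25.9262       103.7050
  5        40.00        23.2627       116.3134
  6        40.00        20.8727       125.2365
  7        40.00        18.7283       131.0984
  8        40.00        16.8043       134.4341
  9       540.00       203.5509     1,831.9584
  Σ                    406.1338     2,629.7273
P = 406.1338; Macaulay duration = 2,629.7273 / 406.1338 = 6.47503 years.
Modified duration = D_Mac / (1 + y) = 6.47503 / 1.1145 = 5.80980 years.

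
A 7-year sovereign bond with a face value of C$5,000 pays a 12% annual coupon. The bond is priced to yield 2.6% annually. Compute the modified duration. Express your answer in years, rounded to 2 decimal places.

Periodic yield y = 0.026. First find Macaulay duration:
  t   CF        PV=CF/(1+0.026)^t    t·PV
  1       600.00       584.7953       584.7953
  2       600.00       569.9759     1,139.9519
  3       600.00       555.5321     1,666.5963
  4       600.00       541.4543     2,165.8172
  5       600.00       527.7332     2,638.6662
  6       600.00       514.3599     3,086.1593
  7     5,600.00     4,679.0372    32,753.2607
  Σ                  7,972.8880    44,035.2469
P = 7,972.8880; Macaulay duration = 44,035.2469 / 7,972.8880 = 5.52312 years.
Modified duration = D_Mac / (1 + y) = 5.52312 / 1.026 = 5.38316 years.

5.38 years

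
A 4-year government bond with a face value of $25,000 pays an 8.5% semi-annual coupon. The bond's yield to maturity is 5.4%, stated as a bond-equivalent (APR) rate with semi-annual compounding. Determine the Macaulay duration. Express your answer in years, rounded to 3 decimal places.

3.505 years

Periodic yield y = 0.027. Discount each cash flow and weight by its period:
  t   CF        PV=CF/(1+0.027)^t    t·PV
  1     1,062.50     1,034.5667     1,034.5667
  2     1,062.50     1,007.3678     2,014.7355
  3     1,062.50       980.8839     2,942.6517
  4     1,062.50       955.0963     3,820.3852
  5     1,062.50       929.9867     4,649.9333
  6     1,062.50       905.5372     5,433.2230
  7     1,062.50       881.7304     6,172.1131
  8    26,062.50    21,059.7166   168,477.7332
  Σ                 27,754.8856   194,545.3417
Price P = Σ PV = 27,754.8856.
Macaulay duration = Σ(t·PV) / P = 194,545.3417 / 27,754.8856 = 7.00941 half-year periods.
In years: 7.00941 / 2 = 3.50470 years.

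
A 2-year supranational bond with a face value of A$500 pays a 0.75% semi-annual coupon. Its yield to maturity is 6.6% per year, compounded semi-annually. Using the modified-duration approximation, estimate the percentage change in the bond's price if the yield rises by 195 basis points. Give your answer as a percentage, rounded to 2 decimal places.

-3.75%

Periodic yield y = 0.033. Modified duration first:
  t   CF        PV=CF/(1+0.033)^t    t·PV
  1        1.875         1.8151         1.8151
  2        1.875         1.7571         3.5142
  3        1.875         1.7010         5.1030
  4      501.875       440.7520     1,763.0079
  Σ                    446.0252     1,773.4402
P = 446.0252; D_Mac = 3.97610 half-year periods = 1.98805 yrs; D_mod = 1.98805/(1+0.033) = 1.92454 yrs.
ΔP/P ≈ -D_mod · Δy = -1.92454 × (+0.0195) = -0.037529 = -3.7529%.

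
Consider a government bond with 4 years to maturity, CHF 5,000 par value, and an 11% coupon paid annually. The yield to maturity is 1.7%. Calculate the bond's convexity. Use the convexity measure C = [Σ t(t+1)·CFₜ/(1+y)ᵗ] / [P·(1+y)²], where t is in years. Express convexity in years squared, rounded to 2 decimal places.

With y = 0.017:
  t   CF        PV=CF/(1+0.017)^t    t·PV        t(t+1)·PV
  1       550.00       540.8063       540.8063       1,081.6126
  2       550.00       531.7663     1,063.5325       3,190.5976
  3       550.00       522.8774     1,568.6321       6,274.5282
  4     5,550.00     5,188.1100    20,752.4398     103,762.1990
  Σ                  6,783.5599    23,925.4107     114,308.9374
P = 6,783.5599.
Convexity = Σ t(t+1)·PV / [P·(1+y)²] = 114,308.9374 / (6,783.5599 × 1.034289) = 16.29223.

16.29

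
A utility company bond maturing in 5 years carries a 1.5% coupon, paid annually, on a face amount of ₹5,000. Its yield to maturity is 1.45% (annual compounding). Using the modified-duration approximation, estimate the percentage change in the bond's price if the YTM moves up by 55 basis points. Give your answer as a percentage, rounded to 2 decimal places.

-2.63%

Periodic yield y = 0.0145. Modified duration first:
  t   CF        PV=CF/(1+0.0145)^t    t·PV
  1        75.00        73.9280        73.9280
  2        75.00        72.8714       145.7428
  3        75.00        71.8299       215.4896
  4        75.00        70.8032       283.2129
  5     5,075.00     4,722.5416    23,612.7079
  Σ                  5,011.9741    24,331.0813
P = 5,011.9741; D_Mac = 4.85459 yrs; D_mod = 4.85459/(1+0.0145) = 4.78520 yrs.
ΔP/P ≈ -D_mod · Δy = -4.78520 × (+0.0055) = -0.026319 = -2.6319%.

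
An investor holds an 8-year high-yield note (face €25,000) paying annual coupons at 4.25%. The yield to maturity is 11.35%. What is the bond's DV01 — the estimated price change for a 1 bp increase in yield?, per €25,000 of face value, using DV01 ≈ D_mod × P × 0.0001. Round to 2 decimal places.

Periodic yield y = 0.1135.
  t   CF        PV=CF/(1+0.1135)^t    t·PV
  1     1,062.50       954.1985       954.1985
  2     1,062.50       856.9362     1,713.8724
  3     1,062.50       769.5880     2,308.7639
  4     1,062.50       691.1432     2,764.5729
  5     1,062.50       620.6944     3,103.4720
  6     1,062.50       557.4265     3,344.5590
  7     1,062.50       500.6075     3,504.2528
  8    26,062.50    11,027.9376    88,223.5011
  Σ                 15,978.5320   105,917.1926
P = 15,978.5320; D_Mac = 6.62872 yrs; D_mod = 5.95305 yrs.
DV01 ≈ 5.95305 × 15,978.5320 × 0.0001 = 9.512096.

€9.51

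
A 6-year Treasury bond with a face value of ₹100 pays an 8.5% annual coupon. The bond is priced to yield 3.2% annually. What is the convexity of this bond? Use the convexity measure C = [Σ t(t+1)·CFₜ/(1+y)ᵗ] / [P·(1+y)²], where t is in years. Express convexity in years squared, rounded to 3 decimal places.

31.394

With y = 0.032:
  t   CF        PV=CF/(1+0.032)^t    t·PV        t(t+1)·PV
  1         8.50         8.2364         8.2364          16.4729
  2         8.50         7.9810        15.9621          47.8862
  3         8.50         7.7336        23.2007          92.8028
  4         8.50         7.4938        29.9751         149.8753
  5         8.50         7.2614        36.3070         217.8420
  6       108.50        89.8156       538.8933       3,772.2533
  Σ                    128.5218       652.5746       4,297.1326
P = 128.5218.
Convexity = Σ t(t+1)·PV / [P·(1+y)²] = 4,297.1326 / (128.5218 × 1.065024) = 31.39371.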